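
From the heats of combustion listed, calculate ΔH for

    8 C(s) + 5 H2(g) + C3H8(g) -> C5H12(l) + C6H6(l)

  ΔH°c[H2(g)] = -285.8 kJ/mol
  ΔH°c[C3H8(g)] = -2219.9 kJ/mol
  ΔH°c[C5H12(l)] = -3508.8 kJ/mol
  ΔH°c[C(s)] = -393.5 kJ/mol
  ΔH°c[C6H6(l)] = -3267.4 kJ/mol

ΔH = -20.7 kJ/mol

With combustion enthalpies, reactants minus products:
= [8·(-393.5) + 5·(-285.8) + 1·(-2219.9)] − [1·(-3508.8) + 1·(-3267.4)]
= -20.7 kJ/mol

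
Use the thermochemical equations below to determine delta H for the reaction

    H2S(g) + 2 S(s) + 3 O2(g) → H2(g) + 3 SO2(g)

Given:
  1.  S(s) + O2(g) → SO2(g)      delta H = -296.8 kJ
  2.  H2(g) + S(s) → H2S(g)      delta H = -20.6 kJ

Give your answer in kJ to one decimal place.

eq. 1 × 3: (3)·(-296.8) = -890.4 kJ
eq. 2 reversed: +20.6 kJ
delta H = (3)·(-296.8) + (-1)·(-20.6) = -869.8 kJ

delta H = -869.8 kJ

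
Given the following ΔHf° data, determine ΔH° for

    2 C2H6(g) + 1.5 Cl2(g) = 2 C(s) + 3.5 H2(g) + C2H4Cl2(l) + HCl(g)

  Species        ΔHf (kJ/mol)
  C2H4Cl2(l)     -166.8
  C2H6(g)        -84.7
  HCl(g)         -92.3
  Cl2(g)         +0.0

ΔH°rxn = Σ nΔHf°(products) − Σ nΔHf°(reactants).
Products: 2·(+0.0) + 7/2·(+0.0) + 1·(-166.8) + 1·(-92.3) = -259.1
Reactants: 2·(-84.7) + 3/2·(+0.0) = -169.4
ΔH° = (-259.1) − (-169.4) = -89.7 kJ/mol

ΔH° = -89.7 kJ/mol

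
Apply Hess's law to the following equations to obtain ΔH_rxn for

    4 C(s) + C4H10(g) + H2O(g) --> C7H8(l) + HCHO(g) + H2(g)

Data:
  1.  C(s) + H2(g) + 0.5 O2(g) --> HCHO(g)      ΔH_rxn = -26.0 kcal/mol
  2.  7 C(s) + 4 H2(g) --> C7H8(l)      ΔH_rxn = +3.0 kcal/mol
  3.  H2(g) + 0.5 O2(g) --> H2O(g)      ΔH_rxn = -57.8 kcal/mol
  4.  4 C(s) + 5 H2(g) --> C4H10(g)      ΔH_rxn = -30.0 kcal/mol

ΔH_rxn = 64.8 kcal/mol

eq. 1 as written: -26.0 kcal/mol
eq. 2 as written: +3.0 kcal/mol
eq. 3 reversed: +57.8 kcal/mol
eq. 4 reversed: +30.0 kcal/mol
ΔH_rxn = (-26.0) + (+3.0) + (+57.8) + (+30.0) = 64.8 kcal/mol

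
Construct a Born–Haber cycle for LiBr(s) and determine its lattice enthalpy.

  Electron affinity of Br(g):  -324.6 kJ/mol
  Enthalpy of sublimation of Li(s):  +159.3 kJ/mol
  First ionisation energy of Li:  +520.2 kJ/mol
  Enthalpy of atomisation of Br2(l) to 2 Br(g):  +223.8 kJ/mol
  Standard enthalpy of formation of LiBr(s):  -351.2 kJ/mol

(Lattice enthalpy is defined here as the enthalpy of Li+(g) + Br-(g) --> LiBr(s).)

U = -818.0 kJ/mol

ΔHf° = 1·ΔHsub + 1·(ΣIE) + 1/2·D(Br2) + 1·EA + U
-351.2 = 1·(+159.3) + 1·(+520.2) + 1/2·(+223.8) + 1·(-324.6) + U
U = -351.2 − (+466.8) = -818.0 kJ/mol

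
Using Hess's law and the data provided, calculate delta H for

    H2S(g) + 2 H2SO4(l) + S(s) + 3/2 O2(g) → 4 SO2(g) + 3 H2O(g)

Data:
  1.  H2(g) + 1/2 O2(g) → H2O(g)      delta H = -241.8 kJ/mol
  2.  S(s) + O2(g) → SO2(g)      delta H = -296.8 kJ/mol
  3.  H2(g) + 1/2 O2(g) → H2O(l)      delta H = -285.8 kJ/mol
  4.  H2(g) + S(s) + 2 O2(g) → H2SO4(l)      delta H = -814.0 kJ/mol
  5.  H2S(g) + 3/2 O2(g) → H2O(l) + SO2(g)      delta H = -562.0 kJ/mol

eq. 1 × 3: (3)·(-241.8) = -725.4 kJ/mol
eq. 2 × 3: (3)·(-296.8) = -890.4 kJ/mol
eq. 3 reversed: +285.8 kJ/mol
eq. 4 reversed and × 2: (-2)·(-814.0) = +1628.0 kJ/mol
eq. 5 as written: -562.0 kJ/mol
delta H = (-725.4) + (-890.4) + (+285.8) + (+1628.0) + (-562.0) = -264.0 kJ/mol

delta H = -264.0 kJ/mol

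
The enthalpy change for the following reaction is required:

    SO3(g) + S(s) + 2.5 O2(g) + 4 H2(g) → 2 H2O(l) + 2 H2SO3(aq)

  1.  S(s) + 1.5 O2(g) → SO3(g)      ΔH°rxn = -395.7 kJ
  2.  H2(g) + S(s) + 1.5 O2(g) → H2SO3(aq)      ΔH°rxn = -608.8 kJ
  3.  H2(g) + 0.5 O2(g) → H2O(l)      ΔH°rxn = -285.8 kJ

eq. 1 reversed (reverse to put SO3(g) on the reactant side): +395.7 kJ
eq. 2 × 2 (×2 to match 2 H2SO3(aq) in the target): (2)·(-608.8) = -1217.6 kJ
eq. 3 × 2 (scale by 2 for the 2 H2O(l)): (2)·(-285.8) = -571.6 kJ
Combining the equations, ΔH°rxn = (+395.7) + (-1217.6) + (-571.6) = -1393.5 kJ

ΔH°rxn = -1393.5 kJ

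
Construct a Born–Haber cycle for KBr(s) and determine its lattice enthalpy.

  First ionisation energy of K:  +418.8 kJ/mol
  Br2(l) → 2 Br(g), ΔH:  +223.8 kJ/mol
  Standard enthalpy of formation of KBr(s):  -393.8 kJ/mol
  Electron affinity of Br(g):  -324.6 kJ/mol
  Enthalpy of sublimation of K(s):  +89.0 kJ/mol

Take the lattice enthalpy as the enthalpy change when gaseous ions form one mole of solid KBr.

ΔHf° = 1·ΔHsub + 1·(ΣIE) + 1/2·D(Br2) + 1·EA + U
-393.8 = 1·(+89.0) + 1·(+418.8) + 1/2·(+223.8) + 1·(-324.6) + U
U = -393.8 − (+295.1) = -688.9 kJ/mol

U = -688.9 kJ/mol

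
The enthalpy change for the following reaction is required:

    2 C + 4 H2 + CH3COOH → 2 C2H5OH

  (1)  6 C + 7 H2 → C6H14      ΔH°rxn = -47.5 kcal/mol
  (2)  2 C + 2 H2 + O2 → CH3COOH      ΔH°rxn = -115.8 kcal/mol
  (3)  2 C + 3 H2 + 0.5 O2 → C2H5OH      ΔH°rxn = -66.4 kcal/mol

(1): not needed.
(2) reversed: +115.8 kcal/mol
(3) × 2: (2)·(-66.4) = -132.8 kcal/mol
ΔH°rxn = (+115.8) + (-132.8) = -17.0 kcal/mol

ΔH°rxn = -17.0 kcal/mol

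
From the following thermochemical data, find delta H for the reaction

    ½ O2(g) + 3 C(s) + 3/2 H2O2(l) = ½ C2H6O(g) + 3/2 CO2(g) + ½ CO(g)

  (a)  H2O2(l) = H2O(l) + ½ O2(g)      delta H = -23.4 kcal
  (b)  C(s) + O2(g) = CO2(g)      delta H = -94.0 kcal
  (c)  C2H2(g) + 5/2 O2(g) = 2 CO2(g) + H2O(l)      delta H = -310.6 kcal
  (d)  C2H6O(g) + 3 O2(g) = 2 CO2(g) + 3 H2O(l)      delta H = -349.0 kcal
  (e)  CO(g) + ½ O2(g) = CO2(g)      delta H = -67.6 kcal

(a) × 3/2: (3/2)·(-23.4) = -35.1 kcal
(b) × 3: (3)·(-94.0) = -282.0 kcal
(c): not needed.
(d) reversed and × 1/2: (-1/2)·(-349.0) = +174.5 kcal
(e) reversed and × 1/2: (-1/2)·(-67.6) = +33.8 kcal
delta H = (3/2)·(-23.4) + (3)·(-94.0) + (-1/2)·(-349.0) + (-1/2)·(-67.6) = -108.8 kcal

delta H = -108.8 kcal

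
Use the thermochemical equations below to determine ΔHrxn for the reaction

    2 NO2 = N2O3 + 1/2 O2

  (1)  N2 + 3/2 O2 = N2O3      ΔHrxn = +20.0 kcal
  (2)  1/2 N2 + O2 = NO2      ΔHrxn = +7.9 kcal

(1) as written: +20.0 kcal
(2) reversed and × 2: (-2)·(+7.9) = -15.8 kcal
Summing the manipulated equations, ΔHrxn = (1)·(+20.0) + (-2)·(+7.9) = 4.2 kcal

ΔHrxn = 4.2 kcal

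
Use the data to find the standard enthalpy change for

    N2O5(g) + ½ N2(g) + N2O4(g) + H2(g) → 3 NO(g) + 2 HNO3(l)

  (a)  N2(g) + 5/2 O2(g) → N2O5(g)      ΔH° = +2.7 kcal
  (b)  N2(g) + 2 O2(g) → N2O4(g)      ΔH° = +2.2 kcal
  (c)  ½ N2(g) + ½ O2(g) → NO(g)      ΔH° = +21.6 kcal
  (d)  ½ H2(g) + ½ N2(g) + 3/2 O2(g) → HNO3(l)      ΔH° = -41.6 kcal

(a) reversed: -2.7 kcal
(b) reversed: -2.2 kcal
(c) × 3: (3)·(+21.6) = +64.8 kcal
(d) × 2: (2)·(-41.6) = -83.2 kcal
Since enthalpy is a state function, ΔH° = (-1)·(+2.7) + (-1)·(+2.2) + (3)·(+21.6) + (2)·(-41.6) = -23.3 kcal

ΔH° = -23.3 kcal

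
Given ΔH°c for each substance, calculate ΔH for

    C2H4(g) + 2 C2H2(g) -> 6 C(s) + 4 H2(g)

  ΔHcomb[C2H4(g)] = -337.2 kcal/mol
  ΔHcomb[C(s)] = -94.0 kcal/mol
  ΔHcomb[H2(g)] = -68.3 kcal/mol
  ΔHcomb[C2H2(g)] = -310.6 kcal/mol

ΔH = -121.2 kcal/mol

Using ΔH = Σ nΔHc°(reactants) − Σ nΔHc°(products):
= [1·(-337.2) + 2·(-310.6)] − [6·(-94.0) + 4·(-68.3)]
= -121.2 kcal/mol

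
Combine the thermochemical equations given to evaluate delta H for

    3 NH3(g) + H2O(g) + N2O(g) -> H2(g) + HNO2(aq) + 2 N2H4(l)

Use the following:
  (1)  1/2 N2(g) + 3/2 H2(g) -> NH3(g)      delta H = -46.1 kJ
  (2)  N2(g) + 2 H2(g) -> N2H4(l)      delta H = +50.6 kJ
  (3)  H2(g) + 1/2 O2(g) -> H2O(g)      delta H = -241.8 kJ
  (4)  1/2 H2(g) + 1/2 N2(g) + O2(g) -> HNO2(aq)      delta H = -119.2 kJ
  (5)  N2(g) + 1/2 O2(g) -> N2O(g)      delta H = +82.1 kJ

(1) reversed and × 3 (reverse to put NH3(g) on the reactant side; ×3 to match 3 NH3(g) in the target): (-3)·(-46.1) = +138.3 kJ
(2) × 2 (×2 to match 2 N2H4(l) in the target): (2)·(+50.6) = +101.2 kJ
(3) reversed (reverse to put H2O(g) on the reactant side): +241.8 kJ
(4) as written (HNO2(aq) already on the product side): -119.2 kJ
(5) reversed (reverse to put N2O(g) on the reactant side): -82.1 kJ
Summing the manipulated equations, delta H = (-3)·(-46.1) + (2)·(+50.6) + (-1)·(-241.8) + (1)·(-119.2) + (-1)·(+82.1) = 280.0 kJ

delta H = 280.0 kJ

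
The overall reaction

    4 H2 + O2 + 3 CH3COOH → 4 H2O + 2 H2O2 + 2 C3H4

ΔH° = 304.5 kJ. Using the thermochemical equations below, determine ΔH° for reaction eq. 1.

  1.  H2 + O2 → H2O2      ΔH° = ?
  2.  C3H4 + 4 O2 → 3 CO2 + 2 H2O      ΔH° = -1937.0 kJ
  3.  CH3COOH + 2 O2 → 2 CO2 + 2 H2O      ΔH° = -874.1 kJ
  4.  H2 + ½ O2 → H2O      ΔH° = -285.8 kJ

ΔH° = -187.8 kJ

eq. 1 × 2 (×2 to match 2 H2O2 in the target): contributes 2·x
eq. 2 reversed and × 2 (C3H4 must end up as a product; ×2 to match 2 C3H4 in the target): (-2)·(-1937.0) = +3874.0 kJ
eq. 3 × 3 (scale by 3 for the 3 CH3COOH): (3)·(-874.1) = -2622.3 kJ
eq. 4 × 2: (2)·(-285.8) = -571.6 kJ
+304.5 = (+3874.0) + (-2622.3) + (-571.6) + 2·x
x = (+304.5 − (+680.1)) / (2) = -187.8 kJ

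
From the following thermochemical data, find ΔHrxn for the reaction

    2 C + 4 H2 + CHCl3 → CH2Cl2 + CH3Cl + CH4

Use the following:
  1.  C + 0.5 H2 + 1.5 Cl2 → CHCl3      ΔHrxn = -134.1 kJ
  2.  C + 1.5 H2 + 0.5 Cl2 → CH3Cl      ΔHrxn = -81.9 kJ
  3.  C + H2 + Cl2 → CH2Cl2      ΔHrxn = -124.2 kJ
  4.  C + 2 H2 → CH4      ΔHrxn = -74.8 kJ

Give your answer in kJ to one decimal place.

ΔHrxn = -146.8 kJ

eq. 1 reversed: +134.1 kJ
eq. 2 as written: -81.9 kJ
eq. 3 as written: -124.2 kJ
eq. 4 as written: -74.8 kJ
Combining the equations, ΔHrxn = (+134.1) + (-81.9) + (-124.2) + (-74.8) = -146.8 kJ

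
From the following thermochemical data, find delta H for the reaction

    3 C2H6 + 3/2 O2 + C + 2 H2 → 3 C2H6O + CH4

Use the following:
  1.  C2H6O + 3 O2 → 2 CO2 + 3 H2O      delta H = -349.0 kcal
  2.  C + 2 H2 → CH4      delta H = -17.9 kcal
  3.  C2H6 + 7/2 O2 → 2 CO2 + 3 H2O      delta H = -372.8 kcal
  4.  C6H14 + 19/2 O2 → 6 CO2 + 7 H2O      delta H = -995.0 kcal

delta H = -89.3 kcal

eq. 1 reversed and × 3: (-3)·(-349.0) = +1047.0 kcal
eq. 2 as written: -17.9 kcal
eq. 3 × 3: (3)·(-372.8) = -1118.4 kcal
eq. 4: not needed.
delta H = (+1047.0) + (-17.9) + (-1118.4) = -89.3 kcal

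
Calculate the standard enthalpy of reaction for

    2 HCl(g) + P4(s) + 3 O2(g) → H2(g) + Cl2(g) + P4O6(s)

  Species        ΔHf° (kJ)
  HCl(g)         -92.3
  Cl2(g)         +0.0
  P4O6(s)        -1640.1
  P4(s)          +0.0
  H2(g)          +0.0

Products: 1·(+0.0) + 1·(+0.0) + 1·(-1640.1) = -1640.1
Reactants: 2·(-92.3) + 1·(+0.0) + 3·(+0.0) = -184.6
ΔH° = (-1640.1) − (-184.6) = -1455.5 kJ

ΔH° = -1455.5 kJ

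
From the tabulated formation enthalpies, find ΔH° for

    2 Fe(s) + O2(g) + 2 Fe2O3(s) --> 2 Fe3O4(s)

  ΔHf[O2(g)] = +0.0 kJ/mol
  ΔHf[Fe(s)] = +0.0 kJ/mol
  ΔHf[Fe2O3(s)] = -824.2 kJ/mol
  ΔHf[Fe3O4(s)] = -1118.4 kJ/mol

ΔH° = -588.4 kJ/mol

ΔH°rxn = Σ nΔHf°(products) − Σ nΔHf°(reactants).
Products: 2·(-1118.4) = -2236.8
Reactants: 2·(+0.0) + 1·(+0.0) + 2·(-824.2) = -1648.4
ΔH° = (-2236.8) − (-1648.4) = -588.4 kJ/mol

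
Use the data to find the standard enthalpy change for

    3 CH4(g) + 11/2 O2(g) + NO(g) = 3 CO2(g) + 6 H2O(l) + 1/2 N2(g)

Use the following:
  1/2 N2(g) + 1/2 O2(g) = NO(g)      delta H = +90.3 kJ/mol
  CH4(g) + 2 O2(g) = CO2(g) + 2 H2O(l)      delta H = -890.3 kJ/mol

delta H = -2761.2 kJ/mol

equation 1 reversed (NO(g) must end up as a reactant): -90.3 kJ/mol
equation 2 × 3 (scale by 3 for the 3 CH4(g)): (3)·(-890.3) = -2670.9 kJ/mol
Since enthalpy is a state function, delta H = (-90.3) + (-2670.9) = -2761.2 kJ/mol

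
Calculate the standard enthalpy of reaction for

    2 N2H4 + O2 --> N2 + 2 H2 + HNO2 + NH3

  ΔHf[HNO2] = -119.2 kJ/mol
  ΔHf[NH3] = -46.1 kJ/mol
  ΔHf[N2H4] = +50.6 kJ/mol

ΔH°rxn = Σ nΔHf°(products) − Σ nΔHf°(reactants).
Products: 1·(+0.0) + 2·(+0.0) + 1·(-119.2) + 1·(-46.1) = -165.3
Reactants: 2·(+50.6) + 1·(+0.0) = +101.2
ΔH°rxn = (-165.3) − (+101.2) = -266.5 kJ/mol

ΔH°rxn = -266.5 kJ/mol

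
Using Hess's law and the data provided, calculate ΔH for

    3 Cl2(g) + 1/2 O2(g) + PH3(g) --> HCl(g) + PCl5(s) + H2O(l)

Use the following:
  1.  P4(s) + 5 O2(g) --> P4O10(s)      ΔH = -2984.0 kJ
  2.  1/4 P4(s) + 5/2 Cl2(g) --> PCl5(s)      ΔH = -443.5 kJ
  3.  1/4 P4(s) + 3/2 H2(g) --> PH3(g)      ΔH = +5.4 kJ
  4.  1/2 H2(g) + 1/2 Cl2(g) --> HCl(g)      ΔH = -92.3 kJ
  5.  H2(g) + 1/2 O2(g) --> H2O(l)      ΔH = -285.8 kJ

ΔH = -827.0 kJ

eq. 1: not needed (P4O10(s) appears nowhere else).
eq. 2 as written (PCl5(s) already on the product side): -443.5 kJ
eq. 3 reversed (reverse to put PH3(g) on the reactant side): -5.4 kJ
eq. 4 as written (HCl(g) already on the product side): -92.3 kJ
eq. 5 as written (H2O(l) already on the product side): -285.8 kJ
Summing the manipulated equations, ΔH = (1)·(-443.5) + (-1)·(+5.4) + (1)·(-92.3) + (1)·(-285.8) = -827.0 kJ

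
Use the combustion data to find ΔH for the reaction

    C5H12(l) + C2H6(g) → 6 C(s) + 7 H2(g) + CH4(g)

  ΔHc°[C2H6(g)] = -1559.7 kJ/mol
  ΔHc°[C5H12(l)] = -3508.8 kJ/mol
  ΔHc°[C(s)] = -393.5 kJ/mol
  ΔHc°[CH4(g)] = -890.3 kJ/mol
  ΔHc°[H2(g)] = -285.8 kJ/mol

Using ΔH = Σ nΔHc°(reactants) − Σ nΔHc°(products):
= [1·(-3508.8) + 1·(-1559.7)] − [6·(-393.5) + 7·(-285.8) + 1·(-890.3)]
= 183.4 kJ/mol

ΔH = 183.4 kJ/mol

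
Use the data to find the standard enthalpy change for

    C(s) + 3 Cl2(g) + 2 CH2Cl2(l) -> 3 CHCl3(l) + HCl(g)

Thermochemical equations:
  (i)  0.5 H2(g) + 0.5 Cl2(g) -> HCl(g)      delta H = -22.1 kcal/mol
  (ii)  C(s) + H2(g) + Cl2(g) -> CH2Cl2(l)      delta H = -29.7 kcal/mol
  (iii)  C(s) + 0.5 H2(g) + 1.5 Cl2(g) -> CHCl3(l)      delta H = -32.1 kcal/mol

(i) as written: -22.1 kcal/mol
(ii) reversed and × 2: (-2)·(-29.7) = +59.4 kcal/mol
(iii) × 3: (3)·(-32.1) = -96.3 kcal/mol
Since enthalpy is a state function, delta H = (-22.1) + (+59.4) + (-96.3) = -59.0 kcal/mol

delta H = -59.0 kcal/mol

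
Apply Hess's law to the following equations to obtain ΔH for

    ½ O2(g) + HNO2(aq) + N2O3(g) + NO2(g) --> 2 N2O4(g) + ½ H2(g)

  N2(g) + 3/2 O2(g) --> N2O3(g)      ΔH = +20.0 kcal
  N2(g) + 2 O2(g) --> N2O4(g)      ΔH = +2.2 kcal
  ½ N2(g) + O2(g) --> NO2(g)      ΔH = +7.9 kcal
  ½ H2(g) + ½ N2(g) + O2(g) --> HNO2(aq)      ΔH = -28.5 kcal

equation 1 reversed: -20.0 kcal
equation 2 × 2: (2)·(+2.2) = +4.4 kcal
equation 3 reversed: -7.9 kcal
equation 4 reversed: +28.5 kcal
ΔH = (-20.0) + (+4.4) + (-7.9) + (+28.5) = 5.0 kcal

ΔH = 5.0 kcal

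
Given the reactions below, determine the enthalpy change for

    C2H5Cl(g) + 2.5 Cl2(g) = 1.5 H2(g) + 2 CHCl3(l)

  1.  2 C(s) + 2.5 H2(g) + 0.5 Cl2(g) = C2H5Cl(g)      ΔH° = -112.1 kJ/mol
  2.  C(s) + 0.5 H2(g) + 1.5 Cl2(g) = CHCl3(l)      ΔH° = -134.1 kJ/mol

ΔH° = -156.1 kJ/mol

eq. 1 reversed (C2H5Cl(g) must end up as a reactant): +112.1 kJ/mol
eq. 2 × 2 (scale by 2 for the 2 CHCl3(l)): (2)·(-134.1) = -268.2 kJ/mol
Combining the equations, ΔH° = (+112.1) + (-268.2) = -156.1 kJ/mol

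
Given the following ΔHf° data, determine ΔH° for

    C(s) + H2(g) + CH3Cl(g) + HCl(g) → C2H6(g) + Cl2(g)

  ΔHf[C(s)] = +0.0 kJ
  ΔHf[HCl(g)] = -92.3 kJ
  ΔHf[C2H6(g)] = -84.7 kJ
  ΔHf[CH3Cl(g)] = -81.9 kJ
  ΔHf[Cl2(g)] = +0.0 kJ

Products: 1·(-84.7) + 1·(+0.0) = -84.7
Reactants: 1·(+0.0) + 1·(+0.0) + 1·(-81.9) + 1·(-92.3) = -174.2
ΔH° = (-84.7) − (-174.2) = 89.5 kJ

ΔH° = 89.5 kJ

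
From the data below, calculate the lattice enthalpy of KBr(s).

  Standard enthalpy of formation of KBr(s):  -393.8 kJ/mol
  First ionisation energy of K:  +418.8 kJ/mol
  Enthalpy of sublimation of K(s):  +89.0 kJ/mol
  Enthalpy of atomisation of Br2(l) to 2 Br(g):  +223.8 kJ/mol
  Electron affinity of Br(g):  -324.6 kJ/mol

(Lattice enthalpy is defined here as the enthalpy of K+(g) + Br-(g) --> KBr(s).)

U = -688.9 kJ/mol

ΔHf° = 1·ΔHsub + 1·(ΣIE) + 1/2·D(Br2) + 1·EA + U
-393.8 = 1·(+89.0) + 1·(+418.8) + 1/2·(+223.8) + 1·(-324.6) + U
U = -393.8 − (+295.1) = -688.9 kJ/mol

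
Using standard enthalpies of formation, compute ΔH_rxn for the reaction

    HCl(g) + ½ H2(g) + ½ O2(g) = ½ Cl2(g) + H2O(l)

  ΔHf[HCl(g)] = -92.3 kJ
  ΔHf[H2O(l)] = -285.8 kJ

ΔH_rxn = -193.5 kJ

ΔH°rxn = Σ nΔHf°(products) − Σ nΔHf°(reactants).
Products: 1/2·(+0.0) + 1·(-285.8) = -285.8
Reactants: 1·(-92.3) + 1/2·(+0.0) + 1/2·(+0.0) = -92.3
ΔH_rxn = (-285.8) − (-92.3) = -193.5 kJ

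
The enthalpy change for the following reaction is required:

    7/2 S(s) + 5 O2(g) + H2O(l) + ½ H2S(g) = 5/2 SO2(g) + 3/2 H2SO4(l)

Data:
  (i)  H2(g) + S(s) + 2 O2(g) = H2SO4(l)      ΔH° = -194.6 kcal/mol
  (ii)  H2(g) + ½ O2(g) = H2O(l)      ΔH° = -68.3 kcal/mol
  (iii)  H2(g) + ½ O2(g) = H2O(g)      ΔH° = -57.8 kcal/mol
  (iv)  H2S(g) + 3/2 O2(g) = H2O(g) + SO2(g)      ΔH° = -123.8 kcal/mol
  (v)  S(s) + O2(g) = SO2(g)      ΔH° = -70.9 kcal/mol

ΔH° = -398.4 kcal/mol

(i) × 3/2: (3/2)·(-194.6) = -291.9 kcal/mol
(ii) reversed: +68.3 kcal/mol
(iii) reversed and × 1/2: (-1/2)·(-57.8) = +28.9 kcal/mol
(iv) × 1/2: (1/2)·(-123.8) = -61.9 kcal/mol
(v) × 2: (2)·(-70.9) = -141.8 kcal/mol
Summing the manipulated equations, ΔH° = (-291.9) + (+68.3) + (+28.9) + (-61.9) + (-141.8) = -398.4 kcal/mol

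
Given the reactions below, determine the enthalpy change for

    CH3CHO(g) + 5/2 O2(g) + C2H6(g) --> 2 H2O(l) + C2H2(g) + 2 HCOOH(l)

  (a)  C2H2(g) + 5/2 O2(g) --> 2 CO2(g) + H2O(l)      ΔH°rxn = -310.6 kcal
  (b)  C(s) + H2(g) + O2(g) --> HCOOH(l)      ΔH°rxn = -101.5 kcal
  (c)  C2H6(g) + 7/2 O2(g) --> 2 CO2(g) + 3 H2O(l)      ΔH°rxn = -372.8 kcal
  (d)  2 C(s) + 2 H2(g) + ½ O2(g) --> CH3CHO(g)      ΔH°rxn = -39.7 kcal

(a) reversed: +310.6 kcal
(b) × 2: (2)·(-101.5) = -203.0 kcal
(c) as written: -372.8 kcal
(d) reversed: +39.7 kcal
By Hess's law, ΔH°rxn = (-1)·(-310.6) + (2)·(-101.5) + (1)·(-372.8) + (-1)·(-39.7) = -225.5 kcal

ΔH°rxn = -225.5 kcal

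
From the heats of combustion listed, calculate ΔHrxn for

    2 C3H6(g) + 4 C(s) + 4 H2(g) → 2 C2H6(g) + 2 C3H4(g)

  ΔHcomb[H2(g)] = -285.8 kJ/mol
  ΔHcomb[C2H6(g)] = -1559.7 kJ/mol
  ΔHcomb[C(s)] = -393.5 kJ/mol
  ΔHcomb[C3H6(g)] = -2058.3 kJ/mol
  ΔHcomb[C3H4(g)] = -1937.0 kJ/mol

ΔHrxn = 159.6 kJ/mol

With combustion enthalpies, reactants minus products:
= [2·(-2058.3) + 4·(-393.5) + 4·(-285.8)] − [2·(-1559.7) + 2·(-1937.0)]
= 159.6 kJ/mol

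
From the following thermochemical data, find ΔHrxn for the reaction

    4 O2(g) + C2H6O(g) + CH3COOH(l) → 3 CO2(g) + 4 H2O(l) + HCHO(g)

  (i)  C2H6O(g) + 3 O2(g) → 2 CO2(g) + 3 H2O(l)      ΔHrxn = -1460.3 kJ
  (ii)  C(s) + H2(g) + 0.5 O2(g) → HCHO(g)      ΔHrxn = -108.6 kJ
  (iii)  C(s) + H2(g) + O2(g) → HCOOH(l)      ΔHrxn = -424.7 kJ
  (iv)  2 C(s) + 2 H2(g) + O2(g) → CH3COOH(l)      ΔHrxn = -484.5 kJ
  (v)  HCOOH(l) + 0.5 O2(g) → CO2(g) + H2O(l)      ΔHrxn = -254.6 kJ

(i) as written: -1460.3 kJ
(ii) as written: -108.6 kJ
(iii) as written: -424.7 kJ
(iv) reversed: +484.5 kJ
(v) as written: -254.6 kJ
ΔHrxn = (1)·(-1460.3) + (1)·(-108.6) + (1)·(-424.7) + (-1)·(-484.5) + (1)·(-254.6) = -1763.7 kJ

ΔHrxn = -1763.7 kJ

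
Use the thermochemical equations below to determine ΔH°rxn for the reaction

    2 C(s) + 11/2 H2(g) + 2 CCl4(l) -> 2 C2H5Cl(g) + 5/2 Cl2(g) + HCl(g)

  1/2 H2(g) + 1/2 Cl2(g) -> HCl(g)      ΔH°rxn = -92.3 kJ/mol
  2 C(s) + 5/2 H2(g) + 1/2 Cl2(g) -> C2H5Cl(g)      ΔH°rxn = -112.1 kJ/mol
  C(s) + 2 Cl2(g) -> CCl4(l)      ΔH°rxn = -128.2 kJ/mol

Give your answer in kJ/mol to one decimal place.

equation 1 as written: -92.3 kJ/mol
equation 2 × 2: (2)·(-112.1) = -224.2 kJ/mol
equation 3 reversed and × 2: (-2)·(-128.2) = +256.4 kJ/mol
Combining the equations, ΔH°rxn = (-92.3) + (-224.2) + (+256.4) = -60.1 kJ/mol

ΔH°rxn = -60.1 kJ/mol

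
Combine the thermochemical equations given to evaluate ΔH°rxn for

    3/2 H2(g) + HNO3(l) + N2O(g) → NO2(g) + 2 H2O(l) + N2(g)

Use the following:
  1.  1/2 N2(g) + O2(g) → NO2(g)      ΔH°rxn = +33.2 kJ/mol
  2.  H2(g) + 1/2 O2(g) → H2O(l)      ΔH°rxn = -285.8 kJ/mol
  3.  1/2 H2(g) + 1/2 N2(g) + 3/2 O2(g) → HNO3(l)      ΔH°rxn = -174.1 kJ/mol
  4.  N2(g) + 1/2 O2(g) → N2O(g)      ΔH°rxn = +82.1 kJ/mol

eq. 1 as written (NO2(g) already on the product side): +33.2 kJ/mol
eq. 2 × 2 (scale by 2 for the 2 H2O(l)): (2)·(-285.8) = -571.6 kJ/mol
eq. 3 reversed (reverse to put HNO3(l) on the reactant side): +174.1 kJ/mol
eq. 4 reversed (N2O(g) must end up as a reactant): -82.1 kJ/mol
ΔH°rxn = (+33.2) + (-571.6) + (+174.1) + (-82.1) = -446.4 kJ/mol

ΔH°rxn = -446.4 kJ/mol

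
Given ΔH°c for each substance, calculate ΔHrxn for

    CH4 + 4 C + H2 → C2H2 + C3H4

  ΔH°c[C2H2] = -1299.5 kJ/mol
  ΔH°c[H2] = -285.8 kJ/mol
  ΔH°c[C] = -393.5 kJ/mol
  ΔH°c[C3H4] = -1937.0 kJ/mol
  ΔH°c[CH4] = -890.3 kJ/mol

ΔHrxn = 486.4 kJ/mol

With combustion enthalpies, reactants minus products:
= [1·(-890.3) + 4·(-393.5) + 1·(-285.8)] − [1·(-1299.5) + 1·(-1937.0)]
= 486.4 kJ/mol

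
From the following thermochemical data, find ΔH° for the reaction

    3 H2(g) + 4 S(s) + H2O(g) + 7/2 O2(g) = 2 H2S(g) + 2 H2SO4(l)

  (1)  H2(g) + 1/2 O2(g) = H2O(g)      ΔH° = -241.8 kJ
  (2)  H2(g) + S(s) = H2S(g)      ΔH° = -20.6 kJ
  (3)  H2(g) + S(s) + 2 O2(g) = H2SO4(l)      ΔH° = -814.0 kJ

(1) reversed: +241.8 kJ
(2) × 2: (2)·(-20.6) = -41.2 kJ
(3) × 2: (2)·(-814.0) = -1628.0 kJ
ΔH° = (+241.8) + (-41.2) + (-1628.0) = -1427.4 kJ

ΔH° = -1427.4 kJ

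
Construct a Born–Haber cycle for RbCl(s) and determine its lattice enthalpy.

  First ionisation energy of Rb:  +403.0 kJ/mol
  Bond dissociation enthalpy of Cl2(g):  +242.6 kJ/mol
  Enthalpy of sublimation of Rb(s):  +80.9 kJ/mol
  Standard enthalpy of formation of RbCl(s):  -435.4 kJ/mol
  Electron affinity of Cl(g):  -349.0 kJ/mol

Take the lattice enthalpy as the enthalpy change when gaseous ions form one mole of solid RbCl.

U = -691.6 kJ/mol

ΔHf° = 1·ΔHsub + 1·(ΣIE) + 1/2·D(Cl2) + 1·EA + U
-435.4 = 1·(+80.9) + 1·(+403.0) + 1/2·(+242.6) + 1·(-349.0) + U
U = -435.4 − (+256.2) = -691.6 kJ/mol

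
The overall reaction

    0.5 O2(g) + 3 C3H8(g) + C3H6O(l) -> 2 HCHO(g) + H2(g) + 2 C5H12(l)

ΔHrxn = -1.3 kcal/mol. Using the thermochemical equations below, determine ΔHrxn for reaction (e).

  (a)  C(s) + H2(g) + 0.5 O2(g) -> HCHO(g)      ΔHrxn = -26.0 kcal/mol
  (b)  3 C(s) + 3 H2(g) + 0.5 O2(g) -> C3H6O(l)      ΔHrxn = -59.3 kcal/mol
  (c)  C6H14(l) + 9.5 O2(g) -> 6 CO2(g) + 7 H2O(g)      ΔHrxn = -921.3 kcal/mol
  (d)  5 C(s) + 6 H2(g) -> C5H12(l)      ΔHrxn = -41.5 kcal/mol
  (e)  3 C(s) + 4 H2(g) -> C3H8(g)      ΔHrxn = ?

ΔHrxn = -24.8 kcal/mol

(a) × 2: (2)·(-26.0) = -52.0 kcal/mol
(b) reversed: +59.3 kcal/mol
(c): not needed.
(d) × 2: (2)·(-41.5) = -83.0 kcal/mol
(e) reversed and × 3: contributes −3·x
-1.3 = (-52.0) + (+59.3) + (-83.0) − 3·x
x = (-1.3 − (-75.7)) / (-3) = -24.8 kcal/mol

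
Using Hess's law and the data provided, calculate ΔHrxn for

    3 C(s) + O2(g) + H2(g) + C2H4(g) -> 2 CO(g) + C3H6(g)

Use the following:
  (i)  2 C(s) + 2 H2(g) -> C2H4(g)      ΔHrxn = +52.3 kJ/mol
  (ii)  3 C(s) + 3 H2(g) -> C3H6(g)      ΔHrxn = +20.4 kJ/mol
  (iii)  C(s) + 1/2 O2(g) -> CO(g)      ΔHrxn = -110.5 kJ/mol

ΔHrxn = -252.9 kJ/mol

(i) reversed (C2H4(g) must end up as a reactant): -52.3 kJ/mol
(ii) as written (C3H6(g) already on the product side): +20.4 kJ/mol
(iii) × 2 (scale by 2 for the 2 CO(g)): (2)·(-110.5) = -221.0 kJ/mol
By Hess's law, ΔHrxn = (-1)·(+52.3) + (1)·(+20.4) + (2)·(-110.5) = -252.9 kJ/mol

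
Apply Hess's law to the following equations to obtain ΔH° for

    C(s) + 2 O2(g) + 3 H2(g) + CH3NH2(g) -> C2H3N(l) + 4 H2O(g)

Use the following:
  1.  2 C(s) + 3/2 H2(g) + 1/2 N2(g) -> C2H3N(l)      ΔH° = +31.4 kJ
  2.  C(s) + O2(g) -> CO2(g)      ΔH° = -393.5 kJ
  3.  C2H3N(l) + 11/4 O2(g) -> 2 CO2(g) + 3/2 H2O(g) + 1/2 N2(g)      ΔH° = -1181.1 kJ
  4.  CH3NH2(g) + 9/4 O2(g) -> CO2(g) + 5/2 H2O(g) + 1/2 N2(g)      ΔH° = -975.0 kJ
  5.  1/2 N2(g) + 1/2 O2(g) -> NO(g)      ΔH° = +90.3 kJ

ΔH° = -912.8 kJ

eq. 1 × 2: (2)·(+31.4) = +62.8 kJ
eq. 2 reversed and × 3: (-3)·(-393.5) = +1180.5 kJ
eq. 3 as written: -1181.1 kJ
eq. 4 as written: -975.0 kJ
eq. 5: not needed.
Combining the equations, ΔH° = (2)·(+31.4) + (-3)·(-393.5) + (1)·(-1181.1) + (1)·(-975.0) = -912.8 kJ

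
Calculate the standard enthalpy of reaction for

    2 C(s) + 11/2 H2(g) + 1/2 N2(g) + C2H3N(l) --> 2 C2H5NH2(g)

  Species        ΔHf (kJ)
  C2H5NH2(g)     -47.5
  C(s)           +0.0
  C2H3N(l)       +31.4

ΔH_rxn = -126.4 kJ

Products: 2·(-47.5) = -95.0
Reactants: 2·(+0.0) + 11/2·(+0.0) + 1/2·(+0.0) + 1·(+31.4) = +31.4
ΔH_rxn = (-95.0) − (+31.4) = -126.4 kJ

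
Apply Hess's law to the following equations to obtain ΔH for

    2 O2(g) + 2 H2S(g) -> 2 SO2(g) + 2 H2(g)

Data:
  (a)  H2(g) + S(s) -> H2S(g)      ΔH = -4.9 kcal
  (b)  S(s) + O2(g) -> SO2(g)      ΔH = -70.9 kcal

ΔH = -132.0 kcal

(a) reversed and × 2 (reverse to put H2S(g) on the reactant side; scale by 2 for the 2 H2S(g)): (-2)·(-4.9) = +9.8 kcal
(b) × 2 (scale by 2 for the 2 SO2(g)): (2)·(-70.9) = -141.8 kcal
ΔH = (-2)·(-4.9) + (2)·(-70.9) = -132.0 kcal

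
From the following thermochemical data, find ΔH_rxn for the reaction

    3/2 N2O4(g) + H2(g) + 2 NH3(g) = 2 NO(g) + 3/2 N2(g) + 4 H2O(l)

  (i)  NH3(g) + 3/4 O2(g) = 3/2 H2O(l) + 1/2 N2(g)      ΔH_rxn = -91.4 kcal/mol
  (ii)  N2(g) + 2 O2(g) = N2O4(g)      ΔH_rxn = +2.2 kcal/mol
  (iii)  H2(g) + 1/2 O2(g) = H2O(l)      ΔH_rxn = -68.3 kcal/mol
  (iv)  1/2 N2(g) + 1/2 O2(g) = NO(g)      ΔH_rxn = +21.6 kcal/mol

ΔH_rxn = -211.2 kcal/mol

(i) × 2: (2)·(-91.4) = -182.8 kcal/mol
(ii) reversed and × 3/2: (-3/2)·(+2.2) = -3.3 kcal/mol
(iii) as written: -68.3 kcal/mol
(iv) × 2: (2)·(+21.6) = +43.2 kcal/mol
Since enthalpy is a state function, ΔH_rxn = (-182.8) + (-3.3) + (-68.3) + (+43.2) = -211.2 kcal/mol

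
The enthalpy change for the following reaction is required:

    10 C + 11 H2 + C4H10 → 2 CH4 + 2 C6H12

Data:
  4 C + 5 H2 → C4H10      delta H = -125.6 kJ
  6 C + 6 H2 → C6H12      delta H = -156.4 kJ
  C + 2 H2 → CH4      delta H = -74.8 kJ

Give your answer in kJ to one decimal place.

equation 1 reversed: +125.6 kJ
equation 2 × 2: (2)·(-156.4) = -312.8 kJ
equation 3 × 2: (2)·(-74.8) = -149.6 kJ
delta H = (+125.6) + (-312.8) + (-149.6) = -336.8 kJ

delta H = -336.8 kJ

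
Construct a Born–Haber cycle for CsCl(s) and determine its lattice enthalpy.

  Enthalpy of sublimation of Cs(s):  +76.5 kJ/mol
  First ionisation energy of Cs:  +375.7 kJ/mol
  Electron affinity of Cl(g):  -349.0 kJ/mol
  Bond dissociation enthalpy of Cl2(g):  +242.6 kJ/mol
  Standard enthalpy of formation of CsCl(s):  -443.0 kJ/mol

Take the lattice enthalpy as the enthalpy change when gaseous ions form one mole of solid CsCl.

ΔHf° = 1·ΔHsub + 1·(ΣIE) + 1/2·D(Cl2) + 1·EA + U
-443.0 = 1·(+76.5) + 1·(+375.7) + 1/2·(+242.6) + 1·(-349.0) + U
U = -443.0 − (+224.5) = -667.5 kJ/mol

U = -667.5 kJ/mol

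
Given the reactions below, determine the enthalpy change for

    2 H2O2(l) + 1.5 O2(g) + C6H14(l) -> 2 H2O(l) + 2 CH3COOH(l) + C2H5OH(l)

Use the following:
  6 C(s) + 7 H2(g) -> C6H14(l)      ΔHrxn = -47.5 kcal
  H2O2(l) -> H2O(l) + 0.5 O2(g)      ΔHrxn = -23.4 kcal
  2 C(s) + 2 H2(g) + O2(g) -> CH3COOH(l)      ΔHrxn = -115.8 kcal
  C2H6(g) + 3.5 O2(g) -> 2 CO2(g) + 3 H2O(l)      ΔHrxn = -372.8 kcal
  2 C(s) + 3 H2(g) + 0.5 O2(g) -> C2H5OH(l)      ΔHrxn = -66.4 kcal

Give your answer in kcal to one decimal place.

ΔHrxn = -297.3 kcal

equation 1 reversed (reverse to put C6H14(l) on the reactant side): +47.5 kcal
equation 2 × 2 (×2 to match 2 H2O2(l) in the target): (2)·(-23.4) = -46.8 kcal
equation 3 × 2 (scale by 2 for the 2 CH3COOH(l)): (2)·(-115.8) = -231.6 kcal
equation 4: not needed (C2H6(g) appears nowhere else).
equation 5 as written (C2H5OH(l) already on the product side): -66.4 kcal
ΔHrxn = (+47.5) + (-46.8) + (-231.6) + (-66.4) = -297.3 kcal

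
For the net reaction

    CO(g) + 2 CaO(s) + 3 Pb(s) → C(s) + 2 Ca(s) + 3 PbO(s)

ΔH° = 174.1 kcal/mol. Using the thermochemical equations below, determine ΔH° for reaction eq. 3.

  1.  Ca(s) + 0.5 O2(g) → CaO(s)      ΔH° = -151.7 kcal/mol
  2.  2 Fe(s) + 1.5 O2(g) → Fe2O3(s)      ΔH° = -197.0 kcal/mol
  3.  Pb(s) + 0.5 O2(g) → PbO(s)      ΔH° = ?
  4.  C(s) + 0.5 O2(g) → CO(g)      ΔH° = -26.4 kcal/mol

ΔH° = -51.9 kcal/mol

eq. 1 reversed and × 2: (-2)·(-151.7) = +303.4 kcal/mol
eq. 2: not needed.
eq. 3 × 3: contributes 3·x
eq. 4 reversed: +26.4 kcal/mol
+174.1 = (+303.4) + (+26.4) + 3·x
x = (+174.1 − (+329.8)) / (3) = -51.9 kcal/mol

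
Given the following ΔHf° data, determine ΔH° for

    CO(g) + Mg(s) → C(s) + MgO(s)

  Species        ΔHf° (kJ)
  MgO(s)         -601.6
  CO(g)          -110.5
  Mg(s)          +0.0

ΔH° = -491.1 kJ

Products: 1·(+0.0) + 1·(-601.6) = -601.6
Reactants: 1·(-110.5) + 1·(+0.0) = -110.5
ΔH° = (-601.6) − (-110.5) = -491.1 kJ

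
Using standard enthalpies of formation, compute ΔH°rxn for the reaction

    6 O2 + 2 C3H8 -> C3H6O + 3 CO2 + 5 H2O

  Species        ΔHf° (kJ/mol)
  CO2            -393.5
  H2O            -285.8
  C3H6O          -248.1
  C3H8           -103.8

ΔH°rxn = -2650.0 kJ/mol

ΔH°rxn = Σ nΔHf°(products) − Σ nΔHf°(reactants).
Products: 1·(-248.1) + 3·(-393.5) + 5·(-285.8) = -2857.6
Reactants: 6·(+0.0) + 2·(-103.8) = -207.6
ΔH°rxn = (-2857.6) − (-207.6) = -2650.0 kJ/mol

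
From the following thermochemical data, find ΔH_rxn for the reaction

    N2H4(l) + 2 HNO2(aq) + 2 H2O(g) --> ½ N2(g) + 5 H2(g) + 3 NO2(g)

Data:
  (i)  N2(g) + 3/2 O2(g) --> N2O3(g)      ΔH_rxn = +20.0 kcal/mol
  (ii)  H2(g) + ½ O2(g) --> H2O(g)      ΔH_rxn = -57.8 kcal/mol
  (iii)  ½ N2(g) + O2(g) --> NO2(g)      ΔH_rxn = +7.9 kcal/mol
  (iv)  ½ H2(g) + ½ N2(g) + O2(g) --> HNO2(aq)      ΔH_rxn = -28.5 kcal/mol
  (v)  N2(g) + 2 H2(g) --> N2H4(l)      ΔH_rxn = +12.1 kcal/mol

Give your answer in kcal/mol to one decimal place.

(i): not needed (N2O3(g) appears nowhere else).
(ii) reversed and × 2 (H2O(g) must end up as a reactant; scale by 2 for the 2 H2O(g)): (-2)·(-57.8) = +115.6 kcal/mol
(iii) × 3 (scale by 3 for the 3 NO2(g)): (3)·(+7.9) = +23.7 kcal/mol
(iv) reversed and × 2 (reverse to put HNO2(aq) on the reactant side; ×2 to match 2 HNO2(aq) in the target): (-2)·(-28.5) = +57.0 kcal/mol
(v) reversed (reverse to put N2H4(l) on the reactant side): -12.1 kcal/mol
Summing the manipulated equations, ΔH_rxn = (+115.6) + (+23.7) + (+57.0) + (-12.1) = 184.2 kcal/mol

ΔH_rxn = 184.2 kcal/mol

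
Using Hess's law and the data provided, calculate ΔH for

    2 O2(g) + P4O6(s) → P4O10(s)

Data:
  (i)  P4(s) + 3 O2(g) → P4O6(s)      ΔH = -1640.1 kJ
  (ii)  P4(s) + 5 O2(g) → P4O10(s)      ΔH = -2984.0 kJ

ΔH = -1343.9 kJ

(i) reversed (P4O6(s) must end up as a reactant): +1640.1 kJ
(ii) as written (P4O10(s) already on the product side): -2984.0 kJ
ΔH = (+1640.1) + (-2984.0) = -1343.9 kJ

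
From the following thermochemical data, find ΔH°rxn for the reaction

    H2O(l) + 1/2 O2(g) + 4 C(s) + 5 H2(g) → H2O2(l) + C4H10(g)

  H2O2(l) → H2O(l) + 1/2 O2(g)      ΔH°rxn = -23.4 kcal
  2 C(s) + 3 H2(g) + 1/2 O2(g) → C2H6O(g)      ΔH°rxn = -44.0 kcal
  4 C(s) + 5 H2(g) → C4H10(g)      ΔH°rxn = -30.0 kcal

ΔH°rxn = -6.6 kcal

equation 1 reversed (reverse to put H2O2(l) on the product side): +23.4 kcal
equation 2: not needed (C2H6O(g) appears nowhere else).
equation 3 as written (C4H10(g) already on the product side): -30.0 kcal
Summing the manipulated equations, ΔH°rxn = (+23.4) + (-30.0) = -6.6 kcal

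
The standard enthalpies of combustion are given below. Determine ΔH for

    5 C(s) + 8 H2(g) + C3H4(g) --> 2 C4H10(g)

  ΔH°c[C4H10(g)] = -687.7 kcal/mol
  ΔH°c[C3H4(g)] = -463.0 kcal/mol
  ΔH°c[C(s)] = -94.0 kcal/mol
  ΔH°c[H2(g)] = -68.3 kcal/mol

ΔH = -104.0 kcal/mol

With combustion enthalpies, reactants minus products:
= [5·(-94.0) + 8·(-68.3) + 1·(-463.0)] − [2·(-687.7)]
= -104.0 kcal/mol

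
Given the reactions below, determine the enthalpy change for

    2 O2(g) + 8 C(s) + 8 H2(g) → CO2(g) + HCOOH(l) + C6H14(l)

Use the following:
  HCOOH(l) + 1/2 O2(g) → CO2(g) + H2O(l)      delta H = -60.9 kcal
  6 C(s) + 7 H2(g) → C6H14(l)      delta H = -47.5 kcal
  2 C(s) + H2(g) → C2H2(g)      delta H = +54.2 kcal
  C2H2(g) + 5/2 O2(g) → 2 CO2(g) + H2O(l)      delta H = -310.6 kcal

equation 1 reversed: +60.9 kcal
equation 2 as written: -47.5 kcal
equation 3 as written: +54.2 kcal
equation 4 as written: -310.6 kcal
Summing the manipulated equations, delta H = (+60.9) + (-47.5) + (+54.2) + (-310.6) = -243.0 kcal

delta H = -243.0 kcal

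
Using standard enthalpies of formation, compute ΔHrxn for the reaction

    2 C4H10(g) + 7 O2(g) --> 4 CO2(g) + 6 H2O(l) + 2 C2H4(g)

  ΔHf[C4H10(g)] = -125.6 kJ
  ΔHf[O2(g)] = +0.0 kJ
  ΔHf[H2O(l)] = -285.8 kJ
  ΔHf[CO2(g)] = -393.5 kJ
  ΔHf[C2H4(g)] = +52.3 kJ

ΔHrxn = -2933.0 kJ

Products: 4·(-393.5) + 6·(-285.8) + 2·(+52.3) = -3184.2
Reactants: 2·(-125.6) + 7·(+0.0) = -251.2
ΔHrxn = (-3184.2) − (-251.2) = -2933.0 kJ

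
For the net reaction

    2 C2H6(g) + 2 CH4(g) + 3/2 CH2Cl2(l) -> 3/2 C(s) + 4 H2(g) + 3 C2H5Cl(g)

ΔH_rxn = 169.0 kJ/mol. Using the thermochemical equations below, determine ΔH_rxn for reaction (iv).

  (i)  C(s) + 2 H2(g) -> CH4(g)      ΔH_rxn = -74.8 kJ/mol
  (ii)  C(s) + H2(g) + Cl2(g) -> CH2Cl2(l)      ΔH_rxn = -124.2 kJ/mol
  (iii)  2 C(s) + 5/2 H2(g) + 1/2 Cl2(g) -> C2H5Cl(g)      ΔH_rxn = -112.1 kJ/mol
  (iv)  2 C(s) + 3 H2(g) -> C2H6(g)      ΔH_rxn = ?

(i) reversed and × 2: (-2)·(-74.8) = +149.6 kJ/mol
(ii) reversed and × 3/2: (-3/2)·(-124.2) = +186.3 kJ/mol
(iii) × 3: (3)·(-112.1) = -336.3 kJ/mol
(iv) reversed and × 2: contributes −2·x
+169.0 = (+149.6) + (+186.3) + (-336.3) − 2·x
x = (+169.0 − (-0.4)) / (-2) = -84.7 kJ/mol

ΔH_rxn = -84.7 kJ/mol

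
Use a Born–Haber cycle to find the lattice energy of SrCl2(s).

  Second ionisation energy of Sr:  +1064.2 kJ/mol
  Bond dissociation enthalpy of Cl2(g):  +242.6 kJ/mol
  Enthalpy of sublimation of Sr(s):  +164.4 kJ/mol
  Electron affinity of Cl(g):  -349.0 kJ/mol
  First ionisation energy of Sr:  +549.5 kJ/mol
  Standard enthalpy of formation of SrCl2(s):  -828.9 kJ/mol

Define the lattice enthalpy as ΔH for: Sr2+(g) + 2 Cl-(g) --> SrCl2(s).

ΔHf° = 1·ΔHsub + 1·(ΣIE) + 1·D(Cl2) + 2·EA + U
-828.9 = 1·(+164.4) + 1·(+1613.7) + 1·(+242.6) + 2·(-349.0) + U
U = -828.9 − (+1322.7) = -2151.6 kJ/mol

U = -2151.6 kJ/mol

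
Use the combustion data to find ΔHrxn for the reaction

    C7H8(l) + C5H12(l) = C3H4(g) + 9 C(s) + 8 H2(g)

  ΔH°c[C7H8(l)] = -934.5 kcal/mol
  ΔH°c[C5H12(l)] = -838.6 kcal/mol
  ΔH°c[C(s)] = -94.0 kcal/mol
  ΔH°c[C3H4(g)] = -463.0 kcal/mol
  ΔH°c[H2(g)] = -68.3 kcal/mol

With combustion enthalpies, reactants minus products:
= [1·(-934.5) + 1·(-838.6)] − [1·(-463.0) + 9·(-94.0) + 8·(-68.3)]
= 82.3 kcal/mol

ΔHrxn = 82.3 kcal/mol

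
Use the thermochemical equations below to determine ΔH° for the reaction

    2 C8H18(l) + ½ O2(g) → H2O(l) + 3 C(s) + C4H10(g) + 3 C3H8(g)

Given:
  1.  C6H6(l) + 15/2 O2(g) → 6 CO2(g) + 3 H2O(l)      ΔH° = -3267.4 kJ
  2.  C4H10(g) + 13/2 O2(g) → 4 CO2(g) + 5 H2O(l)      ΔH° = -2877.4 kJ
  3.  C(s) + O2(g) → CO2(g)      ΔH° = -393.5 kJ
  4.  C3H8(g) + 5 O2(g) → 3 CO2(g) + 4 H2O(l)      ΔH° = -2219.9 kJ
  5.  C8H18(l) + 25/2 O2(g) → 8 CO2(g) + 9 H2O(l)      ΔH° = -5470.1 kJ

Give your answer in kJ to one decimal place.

ΔH° = -222.6 kJ

eq. 1: not needed (C6H6(l) appears nowhere else).
eq. 2 reversed (C4H10(g) must end up as a product): +2877.4 kJ
eq. 3 reversed and × 3 (reverse to put C(s) on the product side; scale by 3 for the 3 C(s)): (-3)·(-393.5) = +1180.5 kJ
eq. 4 reversed and × 3 (reverse to put C3H8(g) on the product side; scale by 3 for the 3 C3H8(g)): (-3)·(-2219.9) = +6659.7 kJ
eq. 5 × 2 (scale by 2 for the 2 C8H18(l)): (2)·(-5470.1) = -10940.2 kJ
By Hess's law, ΔH° = (+2877.4) + (+1180.5) + (+6659.7) + (-10940.2) = -222.6 kJ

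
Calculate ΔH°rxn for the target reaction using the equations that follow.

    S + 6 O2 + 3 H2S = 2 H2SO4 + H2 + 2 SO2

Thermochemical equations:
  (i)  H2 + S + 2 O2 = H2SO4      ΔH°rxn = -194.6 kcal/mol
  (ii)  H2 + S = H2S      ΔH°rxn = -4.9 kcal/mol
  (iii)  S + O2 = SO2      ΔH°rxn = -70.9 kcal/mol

ΔH°rxn = -516.3 kcal/mol

(i) × 2: (2)·(-194.6) = -389.2 kcal/mol
(ii) reversed and × 3: (-3)·(-4.9) = +14.7 kcal/mol
(iii) × 2: (2)·(-70.9) = -141.8 kcal/mol
ΔH°rxn = (2)·(-194.6) + (-3)·(-4.9) + (2)·(-70.9) = -516.3 kcal/mol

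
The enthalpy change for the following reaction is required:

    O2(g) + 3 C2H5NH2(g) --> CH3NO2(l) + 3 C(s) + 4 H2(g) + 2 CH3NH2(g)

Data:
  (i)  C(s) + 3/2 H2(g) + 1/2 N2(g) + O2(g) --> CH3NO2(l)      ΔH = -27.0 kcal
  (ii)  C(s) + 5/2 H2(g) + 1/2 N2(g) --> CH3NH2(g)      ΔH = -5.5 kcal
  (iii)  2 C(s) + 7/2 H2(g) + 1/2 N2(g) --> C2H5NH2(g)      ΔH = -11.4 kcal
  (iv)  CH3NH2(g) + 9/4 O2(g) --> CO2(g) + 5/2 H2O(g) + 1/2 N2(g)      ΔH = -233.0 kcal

(i) as written: -27.0 kcal
(ii) × 2: (2)·(-5.5) = -11.0 kcal
(iii) reversed and × 3: (-3)·(-11.4) = +34.2 kcal
(iv): not needed.
Summing the manipulated equations, ΔH = (1)·(-27.0) + (2)·(-5.5) + (-3)·(-11.4) = -3.8 kcal

ΔH = -3.8 kcal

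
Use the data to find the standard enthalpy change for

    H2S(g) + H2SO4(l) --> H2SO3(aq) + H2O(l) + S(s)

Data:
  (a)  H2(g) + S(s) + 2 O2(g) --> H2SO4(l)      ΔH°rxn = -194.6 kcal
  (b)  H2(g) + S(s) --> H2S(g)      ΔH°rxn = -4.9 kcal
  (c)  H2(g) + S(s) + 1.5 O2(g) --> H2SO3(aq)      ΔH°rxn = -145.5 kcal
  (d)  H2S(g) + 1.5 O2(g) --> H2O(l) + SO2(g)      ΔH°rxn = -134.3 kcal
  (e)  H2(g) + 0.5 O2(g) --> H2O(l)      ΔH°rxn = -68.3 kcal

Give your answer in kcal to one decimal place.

(a) reversed (H2SO4(l) must end up as a reactant): +194.6 kcal
(b) reversed: +4.9 kcal
(c) as written (H2SO3(aq) already on the product side): -145.5 kcal
(d): not needed (SO2(g) appears nowhere else).
(e) as written: -68.3 kcal
Summing the manipulated equations, ΔH°rxn = (+194.6) + (+4.9) + (-145.5) + (-68.3) = -14.3 kcal

ΔH°rxn = -14.3 kcal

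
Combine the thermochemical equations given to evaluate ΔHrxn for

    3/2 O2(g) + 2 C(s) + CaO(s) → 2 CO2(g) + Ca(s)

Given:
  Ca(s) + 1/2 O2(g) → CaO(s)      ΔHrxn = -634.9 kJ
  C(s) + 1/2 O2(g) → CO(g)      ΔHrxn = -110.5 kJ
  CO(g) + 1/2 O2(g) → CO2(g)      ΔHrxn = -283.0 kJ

ΔHrxn = -152.1 kJ

equation 1 reversed (CaO(s) must end up as a reactant): +634.9 kJ
equation 2 × 2 (×2 to match 2 C(s) in the target): (2)·(-110.5) = -221.0 kJ
equation 3 × 2 (scale by 2 for the 2 CO2(g)): (2)·(-283.0) = -566.0 kJ
ΔHrxn = (+634.9) + (-221.0) + (-566.0) = -152.1 kJ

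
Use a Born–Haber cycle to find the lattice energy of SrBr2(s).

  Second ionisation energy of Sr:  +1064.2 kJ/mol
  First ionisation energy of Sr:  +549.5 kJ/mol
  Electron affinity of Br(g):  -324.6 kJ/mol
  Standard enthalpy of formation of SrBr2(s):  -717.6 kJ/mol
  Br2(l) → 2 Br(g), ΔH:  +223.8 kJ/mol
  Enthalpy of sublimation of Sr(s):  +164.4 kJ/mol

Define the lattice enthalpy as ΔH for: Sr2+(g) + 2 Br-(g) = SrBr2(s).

ΔHf° = 1·ΔHsub + 1·(ΣIE) + 1·D(Br2) + 2·EA + U
-717.6 = 1·(+164.4) + 1·(+1613.7) + 1·(+223.8) + 2·(-324.6) + U
U = -717.6 − (+1352.7) = -2070.3 kJ/mol

U = -2070.3 kJ/mol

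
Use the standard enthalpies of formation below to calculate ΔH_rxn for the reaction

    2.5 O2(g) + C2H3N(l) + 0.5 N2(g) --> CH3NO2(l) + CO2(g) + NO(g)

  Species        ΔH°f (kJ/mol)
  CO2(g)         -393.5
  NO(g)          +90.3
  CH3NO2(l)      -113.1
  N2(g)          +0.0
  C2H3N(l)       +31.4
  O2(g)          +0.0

ΔH_rxn = -447.7 kJ/mol

Products: 1·(-113.1) + 1·(-393.5) + 1·(+90.3) = -416.3
Reactants: 5/2·(+0.0) + 1·(+31.4) + 1/2·(+0.0) = +31.4
ΔH_rxn = (-416.3) − (+31.4) = -447.7 kJ/mol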